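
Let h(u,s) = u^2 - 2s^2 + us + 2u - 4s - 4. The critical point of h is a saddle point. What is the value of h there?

-20/9

∂h/∂u = 2u + s + 2 = 0 and ∂h/∂s = u - 4s - 4 = 0, so (u, s) = (-4/9, -10/9).
The Hessian has h_{uu} = 2, h_{ss} = -4, h_{us} = 1, giving D = -9 < 0, so the point is a saddle point.
h(-4/9, -10/9) = -20/9.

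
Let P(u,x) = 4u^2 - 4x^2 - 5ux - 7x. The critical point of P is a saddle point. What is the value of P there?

196/89

∂P/∂u = 8u - 5x = 0 and ∂P/∂x = -5u - 8x - 7 = 0, so (u, x) = (-35/89, -56/89).
The Hessian has P_{uu} = 8, P_{xx} = -8, P_{ux} = -5, giving D = -89 < 0, so the point is a saddle point.
P(-35/89, -56/89) = 196/89.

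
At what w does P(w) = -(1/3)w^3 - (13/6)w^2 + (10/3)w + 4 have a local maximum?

P'(w) = -w^2 - (13/3)w + 10/3 = 0 at w = -5, 2/3.
P''(w) = -2w - 13/3. P''(-5) = 17/3 > 0 ⇒ local minimum; P''(2/3) = -17/3 < 0 ⇒ local maximum.
So the local maximum value is P(2/3) = 418/81.

2/3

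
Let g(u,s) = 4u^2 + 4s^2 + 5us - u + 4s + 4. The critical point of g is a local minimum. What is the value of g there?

68/39

∂g/∂u = 8u + 5s - 1 = 0 and ∂g/∂s = 5u + 8s + 4 = 0, so (u, s) = (28/39, -37/39).
The Hessian has g_{uu} = 8, g_{ss} = 8, g_{us} = 5, giving D = 39 > 0 with g_{uu} > 0, so the point is a local minimum.
g(28/39, -37/39) = 68/39.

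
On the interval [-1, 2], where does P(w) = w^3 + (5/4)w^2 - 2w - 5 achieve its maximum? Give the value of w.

Differentiating, P'(w) = 3w^2 + (5/2)w - 2; whose only zero in [-1, 2] is w = 1/2.
Candidates: P(-1) = -11/4,  P(1/2) = -89/16,  P(2) = 4.
So the maximum is P(2) = 4.

2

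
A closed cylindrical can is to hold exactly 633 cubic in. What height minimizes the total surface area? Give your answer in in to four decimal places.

9.3062

With radius r and height h, πr²h = 633 so h = 633/(πr²), and S(r) = 2πr² + 2πrh = 2πr² + 2·633/r.
S'(r) = 4πr − 2·633/r² = 0 ⇒ r³ = 633/(2π), so r ≈ 4.6531 and h = 2r ≈ 9.3062.
S''(r) = 4π + 4·633/r³ > 0, so this is the minimum; S ≈ 408.1161.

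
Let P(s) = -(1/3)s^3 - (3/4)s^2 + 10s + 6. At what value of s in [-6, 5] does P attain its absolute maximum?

5/2

The derivative is -s^2 - (3/2)s + 10, which vanishes at s = -4 and s = 5/2.
Evaluating at the critical points and endpoints: P(-6) = -9,  P(-4) = -74/3,  P(5/2) = 1013/48,  P(5) = -53/12.
Hence the absolute maximum is 1013/48 at s = 5/2.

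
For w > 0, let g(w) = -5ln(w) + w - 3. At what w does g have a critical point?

5

g'(w) = -5/w + 1 = 0 gives w = 5.
g''(w) = 5/w², which is positive for w > 0, so this is a local minimum.
g(5) = -5·ln(5) + 5 - 3 ≈ -6.0472.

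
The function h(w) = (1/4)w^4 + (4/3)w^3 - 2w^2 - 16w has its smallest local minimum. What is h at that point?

Critical points: h'(w) = w^3 + 4w^2 - 4w - 16 vanishes at w = -4, -2, 2.
h''(w) = 3w^2 + 8w - 4. h''(-4) = 12 > 0 ⇒ local minimum; h''(-2) = -8 < 0 ⇒ local maximum; h''(2) = 24 > 0 ⇒ local minimum.
Thus h has its smallest local minimum at w = 2, with value -76/3.

-76/3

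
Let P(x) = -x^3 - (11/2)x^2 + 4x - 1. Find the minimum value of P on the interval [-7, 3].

-131/2

Differentiating, P'(x) = -3x^2 - 11x + 4; which vanishes at x = -4 and x = 1/3.
Evaluating at the critical points and endpoints: P(-7) = 89/2,  P(-4) = -41,  P(1/3) = -17/54,  P(3) = -131/2.
Hence the absolute minimum is -131/2 at x = 3.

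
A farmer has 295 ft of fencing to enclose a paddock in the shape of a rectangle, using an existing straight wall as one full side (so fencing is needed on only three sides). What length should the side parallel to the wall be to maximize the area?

Let the sides perpendicular to the wall have length x and the parallel side y, so 2x + y = 295 and the area is A = xy = x(295 − 2x).
A'(x) = 295 − 4x = 0 gives x = 295/4, and A''(x) = −4 < 0 confirms a maximum.
Then y = 295 − 2·295/4 = 295/2 and A = 87025/8.

295/2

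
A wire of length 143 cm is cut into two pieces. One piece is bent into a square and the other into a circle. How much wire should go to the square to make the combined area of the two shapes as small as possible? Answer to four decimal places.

Let x be the length used for the square. Square side x/4; circle radius (143−x)/(2π).
A(x) = (x/4)² + π·((143−x)/(2π))² = x²/16 + (143−x)²/(4π) for 0 ≤ x ≤ 143. A'(x) = x/8 − (143−x)/(2π) = 0 gives x = 4·143/(π+4) ≈ 80.0942.
A'' = 1/8 + 1/(2π) > 0, so this gives the minimum combined area; x ≈ 80.0942 cm to the square.

80.0942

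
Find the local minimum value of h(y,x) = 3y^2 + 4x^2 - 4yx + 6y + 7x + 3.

∂h/∂y = 6y - 4x + 6 = 0 and ∂h/∂x = -4y + 8x + 7 = 0, so (y, x) = (-19/8, -33/16).
The Hessian has h_{yy} = 6, h_{xx} = 8, h_{yx} = -4, giving D = 32 > 0 with h_{yy} > 0, so the point is a local minimum.
h(-19/8, -33/16) = -363/32.

-363/32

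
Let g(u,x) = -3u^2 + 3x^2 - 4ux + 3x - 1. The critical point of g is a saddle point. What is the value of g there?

∂g/∂u = -6u - 4x = 0 and ∂g/∂x = -4u + 6x + 3 = 0, so (u, x) = (3/13, -9/26).
The Hessian has g_{uu} = -6, g_{xx} = 6, g_{ux} = -4, giving D = -52 < 0, so the point is a saddle point.
g(3/13, -9/26) = -79/52.

-79/52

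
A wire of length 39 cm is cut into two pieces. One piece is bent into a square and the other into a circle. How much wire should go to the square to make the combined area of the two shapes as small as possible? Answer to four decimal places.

Let x be the length used for the square. Square side x/4; circle radius (39−x)/(2π).
A(x) = (x/4)² + π·((39−x)/(2π))² = x²/16 + (39−x)²/(4π) for 0 ≤ x ≤ 39. A'(x) = x/8 − (39−x)/(2π) = 0 gives x = 4·39/(π+4) ≈ 21.8439.
A'' = 1/8 + 1/(2π) > 0, so this gives the minimum combined area; x ≈ 21.8439 cm to the square.

21.8439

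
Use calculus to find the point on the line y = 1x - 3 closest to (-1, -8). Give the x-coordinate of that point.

Minimize D(x)^2 = (x + 1)^2 + (x + 5)^2.
d/dx[D^2] = 2(x + 1) + 2·1·(x + 5) = 0 ⇒ x = -3.
Then y = -6 and the distance is √(8) ≈ 2.8284.

-3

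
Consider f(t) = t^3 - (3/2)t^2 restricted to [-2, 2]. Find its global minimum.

Differentiating, f'(t) = 3t^2 - 3t; which vanishes at t = 0 and t = 1.
Evaluating at the critical points and endpoints: f(-2) = -14; f(0) = 0; f(1) = -1/2; f(2) = 2.
So the minimum is f(-2) = -14.

-14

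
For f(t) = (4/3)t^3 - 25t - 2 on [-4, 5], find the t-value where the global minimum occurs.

The derivative is 4t^2 - 25, which vanishes at t = -5/2 and t = 5/2.
Compare values at every candidate in [-4, 5]: f(-4) = 38/3, f(-5/2) = 119/3, f(5/2) = -131/3, f(5) = 119/3.
Hence the absolute minimum is -131/3 at t = 5/2.

5/2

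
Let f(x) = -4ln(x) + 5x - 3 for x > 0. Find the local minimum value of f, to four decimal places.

1.8926

f'(x) = -4/x + 5 = 0 gives x = 4/5.
f''(x) = 4/x², which is positive for x > 0, so this is a local minimum.
f(4/5) = -4·ln(4/5) + 4 - 3 ≈ 1.8926.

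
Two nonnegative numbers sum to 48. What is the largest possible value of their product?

With x + y = 48, the product is P(x) = x(48 − x).
P'(x) = 48 − 2x = 0 gives x = 24; P'' = −2 < 0, so this is the maximum.
P = 24·24 = 576.

576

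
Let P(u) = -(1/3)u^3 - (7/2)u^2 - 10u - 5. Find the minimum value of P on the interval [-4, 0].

-5

Differentiating, P'(u) = -u^2 - 7u - 10; whose only zero in [-4, 0] is u = -2.
Compare values at every candidate in [-4, 0]: P(-4) = 1/3; P(-2) = 11/3; P(0) = -5.
The minimum over the interval is -5, attained at u = 0.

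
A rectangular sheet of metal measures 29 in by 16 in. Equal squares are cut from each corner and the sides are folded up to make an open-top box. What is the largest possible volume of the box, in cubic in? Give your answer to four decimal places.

With cut size x, the volume is V(x) = x(29 − 2x)(16 − 2x) for 0 < x < 8.
V'(x) = 12x^2 − 180x + 464. Setting V'(x) = 0 gives x ≈ 3.3068 (the root in (0, 8)).
V''(x) = 24x − 180 is negative there, so this is the maximum; V ≈ 694.8503.

694.8503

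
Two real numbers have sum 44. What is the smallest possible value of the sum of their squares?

With a + b = 44, a^2 + b^2 = a^2 + (44 − a)^2.
The derivative 2a − 2(44 − a) = 4a − 88 vanishes at a = 22; second derivative 4 > 0, a minimum.
The minimum is 2·(22)^2 = 968.

968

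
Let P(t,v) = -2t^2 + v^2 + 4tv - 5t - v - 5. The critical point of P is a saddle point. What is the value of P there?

∂P/∂t = -4t + 4v - 5 = 0 and ∂P/∂v = 4t + 2v - 1 = 0, so (t, v) = (-1/4, 1).
The Hessian has P_{tt} = -4, P_{vv} = 2, P_{tv} = 4, giving D = -24 < 0, so the point is a saddle point.
P(-1/4, 1) = -39/8.

-39/8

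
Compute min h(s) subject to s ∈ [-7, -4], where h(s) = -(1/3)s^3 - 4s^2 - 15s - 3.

41/3

Differentiating, h'(s) = -s^2 - 8s - 15; whose only zero in [-7, -4] is s = -5.
Evaluating at the critical points and endpoints: h(-7) = 61/3; h(-5) = 41/3; h(-4) = 43/3.
Hence the absolute minimum is 41/3 at s = -5.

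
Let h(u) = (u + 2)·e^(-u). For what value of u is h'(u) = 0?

h'(u) = 1·e^(-u) + (u + 2)·(-1)·e^(-u) = (-u - 1)·e^(-u). Since e^(-u) > 0, the only critical point is u = -1.
h''(-1) has the same sign as -1 < 0, so this is a local maximum.
h(-1) = (1)·e^(1) ≈ 2.7183.

-1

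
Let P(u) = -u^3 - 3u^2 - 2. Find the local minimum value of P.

-6

P'(u) = -3u^2 - 6u. Setting P'(u) = 0 gives u ∈ {-2, 0}.
Since P''(u) = -6u - 6, we get P''(-2) = 6 > 0 ⇒ local minimum; P''(0) = -6 < 0 ⇒ local maximum.
Thus P has its local minimum at u = -2, with value -6.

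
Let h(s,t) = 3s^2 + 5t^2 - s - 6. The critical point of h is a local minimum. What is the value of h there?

-73/12

∂h/∂s = 6s - 1 = 0 and ∂h/∂t = 10t = 0, so (s, t) = (1/6, 0).
The Hessian has h_{ss} = 6, h_{tt} = 10, h_{st} = 0, giving D = 60 > 0 with h_{ss} > 0, so the point is a local minimum.
h(1/6, 0) = -73/12.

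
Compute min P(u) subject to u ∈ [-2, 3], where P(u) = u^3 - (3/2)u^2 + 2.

-12

P'(u) = 3u^2 - 3u, which vanishes at u = 0 and u = 1.
Evaluating at the critical points and endpoints: P(-2) = -12,  P(0) = 2,  P(1) = 3/2,  P(3) = 31/2.
The minimum over the interval is -12, attained at u = -2.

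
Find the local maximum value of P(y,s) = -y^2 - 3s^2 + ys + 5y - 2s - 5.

∂P/∂y = -2y + s + 5 = 0 and ∂P/∂s = y - 6s - 2 = 0, so (y, s) = (28/11, 1/11).
The Hessian has P_{yy} = -2, P_{ss} = -6, P_{ys} = 1, giving D = 11 > 0 with P_{yy} < 0, so the point is a local maximum.
P(28/11, 1/11) = 14/11.

14/11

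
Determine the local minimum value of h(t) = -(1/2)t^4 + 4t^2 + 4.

4

h'(t) = -2t^3 + 8t = 0 at t = -2, 0, 2.
h''(t) = -6t^2 + 8. h''(-2) = -16 < 0 ⇒ local maximum; h''(0) = 8 > 0 ⇒ local minimum; h''(2) = -16 < 0 ⇒ local maximum.
So the local minimum value is h(0) = 4.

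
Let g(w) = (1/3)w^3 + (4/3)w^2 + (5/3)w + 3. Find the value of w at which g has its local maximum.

-5/3

g'(w) = w^2 + (8/3)w + 5/3 = 0 at w = -5/3, -1.
Second-derivative test with g''(w) = 2w + 8/3: g''(-5/3) = -2/3 < 0 ⇒ local maximum; g''(-1) = 2/3 > 0 ⇒ local minimum.
The local maximum is g(-5/3) = 193/81.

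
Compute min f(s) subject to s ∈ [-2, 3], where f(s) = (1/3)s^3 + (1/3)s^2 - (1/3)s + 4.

10/3

Differentiating, f'(s) = s^2 + (2/3)s - 1/3; which vanishes at s = -1 and s = 1/3.
Candidates: f(-2) = 10/3; f(-1) = 13/3; f(1/3) = 319/81; f(3) = 15.
Hence the absolute minimum is 10/3 at s = -2.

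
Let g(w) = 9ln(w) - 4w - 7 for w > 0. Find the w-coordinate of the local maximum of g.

g'(w) = 9/w − 4 = 0 gives w = 9/4.
g''(w) = -9/w², which is negative for w > 0, so this is a local maximum.
g(9/4) = 9·ln(9/4) - 9 - 7 ≈ -8.7016.

9/4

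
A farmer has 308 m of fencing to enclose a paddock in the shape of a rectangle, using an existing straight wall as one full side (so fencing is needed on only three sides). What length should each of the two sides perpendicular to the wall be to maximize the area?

77

Let the sides perpendicular to the wall have length x and the parallel side y, so 2x + y = 308 and the area is A = xy = x(308 − 2x).
A'(x) = 308 − 4x = 0 gives x = 77, and A''(x) = −4 < 0 confirms a maximum.
Then y = 308 − 2·77 = 154 and A = 11858.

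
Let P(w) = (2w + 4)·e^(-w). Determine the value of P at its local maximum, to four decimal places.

By the product rule, P'(w) = (-2w - 2)·e^(-w). Since e^(-w) > 0, the only critical point is w = -1.
P''(-1) has the same sign as -2 < 0, so this is a local maximum.
P(-1) = (2)·e^(1) ≈ 5.4366.

5.4366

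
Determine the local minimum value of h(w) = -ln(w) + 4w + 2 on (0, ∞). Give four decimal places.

h'(w) = -1/w + 4 = 0 gives w = 1/4.
h''(w) = 1/w², which is positive for w > 0, so this is a local minimum.
h(1/4) = -1·ln(1/4) + 1 + 2 ≈ 4.3863.

4.3863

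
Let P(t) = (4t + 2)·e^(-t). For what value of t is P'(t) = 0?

P'(t) = 4·e^(-t) + (4t + 2)·(-1)·e^(-t) = (-4t + 2)·e^(-t). Since e^(-t) > 0, the only critical point is t = 1/2.
P''(1/2) has the same sign as -4 < 0, so this is a local maximum.
P(1/2) = (4)·e^(-1/2) ≈ 2.4261.

1/2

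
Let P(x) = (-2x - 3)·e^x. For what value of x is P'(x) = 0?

-5/2

Differentiating with the product rule gives P'(x) = (-2x - 5)·e^x. Since e^x > 0, the only critical point is x = -5/2.
P''(-5/2) has the same sign as -2 < 0, so this is a local maximum.
P(-5/2) = (2)·e^(-5/2) ≈ 0.1642.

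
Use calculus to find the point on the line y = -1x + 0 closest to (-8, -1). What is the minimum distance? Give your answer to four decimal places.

6.3640

Minimize D(x)^2 = (x + 8)^2 + (-x + 1)^2.
d/dx[D^2] = 2(x + 8) + 2·(-1)·(-x + 1) = 0 ⇒ x = -7/2.
Then y = 7/2 and the distance is √(81/2) ≈ 6.3640.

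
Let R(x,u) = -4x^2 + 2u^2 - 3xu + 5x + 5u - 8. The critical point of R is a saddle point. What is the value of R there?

∂R/∂x = -8x - 3u + 5 = 0 and ∂R/∂u = -3x + 4u + 5 = 0, so (x, u) = (35/41, -25/41).
The Hessian has R_{xx} = -8, R_{uu} = 4, R_{xu} = -3, giving D = -41 < 0, so the point is a saddle point.
R(35/41, -25/41) = -303/41.

-303/41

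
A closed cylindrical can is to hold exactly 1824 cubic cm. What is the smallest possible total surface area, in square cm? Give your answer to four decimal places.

826.4142

With radius r and height h, πr²h = 1824 so h = 1824/(πr²), and S(r) = 2πr² + 2πrh = 2πr² + 2·1824/r.
S'(r) = 4πr − 2·1824/r² = 0 ⇒ r³ = 1824/(2π), so r ≈ 6.6214 and h = 2r ≈ 13.2428.
S''(r) = 4π + 4·1824/r³ > 0, so this is the minimum; S ≈ 826.4142.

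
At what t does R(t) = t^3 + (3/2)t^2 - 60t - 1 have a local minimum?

R'(t) = 3t^2 + 3t - 60. Setting R'(t) = 0 gives t ∈ {-5, 4}.
R''(t) = 6t + 3. R''(-5) = -27 < 0 ⇒ local maximum; R''(4) = 27 > 0 ⇒ local minimum.
So the local minimum value is R(4) = -153.

4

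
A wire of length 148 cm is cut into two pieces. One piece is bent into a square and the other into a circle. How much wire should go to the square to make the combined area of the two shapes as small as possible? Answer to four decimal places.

Let x be the length used for the square. Square side x/4; circle radius (148−x)/(2π).
A(x) = (x/4)² + π·((148−x)/(2π))² = x²/16 + (148−x)²/(4π) for 0 ≤ x ≤ 148. A'(x) = x/8 − (148−x)/(2π) = 0 gives x = 4·148/(π+4) ≈ 82.8947.
A'' = 1/8 + 1/(2π) > 0, so this gives the minimum combined area; x ≈ 82.8947 cm to the square.

82.8947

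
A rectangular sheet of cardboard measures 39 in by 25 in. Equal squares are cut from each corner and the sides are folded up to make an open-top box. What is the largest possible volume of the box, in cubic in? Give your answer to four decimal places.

With cut size x, the volume is V(x) = x(39 − 2x)(25 − 2x) for 0 < x < 12.5.
V'(x) = 12x^2 − 256x + 975. Setting V'(x) = 0 gives x ≈ 4.9634 (the root in (0, 12.5)).
V''(x) = 24x − 256 is negative there, so this is the maximum; V ≈ 2175.0917.

2175.0917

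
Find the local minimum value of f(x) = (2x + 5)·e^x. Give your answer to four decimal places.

By the product rule, f'(x) = (2x + 7)·e^x. Since e^x > 0, the only critical point is x = -7/2.
f''(-7/2) has the same sign as 2 > 0, so this is a local minimum.
f(-7/2) = (-2)·e^(-7/2) ≈ -0.0604.

-0.0604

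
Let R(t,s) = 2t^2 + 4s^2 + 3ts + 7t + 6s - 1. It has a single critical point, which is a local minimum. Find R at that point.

-165/23

∂R/∂t = 4t + 3s + 7 = 0 and ∂R/∂s = 3t + 8s + 6 = 0, so (t, s) = (-38/23, -3/23).
The Hessian has R_{tt} = 4, R_{ss} = 8, R_{ts} = 3, giving D = 23 > 0 with R_{tt} > 0, so the point is a local minimum.
R(-38/23, -3/23) = -165/23.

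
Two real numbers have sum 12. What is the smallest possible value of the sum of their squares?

With a + b = 12, a^2 + b^2 = a^2 + (12 − a)^2.
The derivative 2a − 2(12 − a) = 4a − 24 vanishes at a = 6; second derivative 4 > 0, a minimum.
The minimum is 2·(6)^2 = 72.

72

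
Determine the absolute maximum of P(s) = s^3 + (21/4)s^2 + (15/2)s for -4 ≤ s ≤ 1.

55/4

The derivative is 3s^2 + (21/2)s + 15/2, which vanishes at s = -5/2 and s = -1.
Candidates: P(-4) = -10,  P(-5/2) = -25/16,  P(-1) = -13/4,  P(1) = 55/4.
Hence the absolute maximum is 55/4 at s = 1.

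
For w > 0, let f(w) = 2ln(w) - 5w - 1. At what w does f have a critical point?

2/5

f'(w) = 2/w − 5 = 0 gives w = 2/5.
f''(w) = -2/w², which is negative for w > 0, so this is a local maximum.
f(2/5) = 2·ln(2/5) - 2 - 1 ≈ -4.8326.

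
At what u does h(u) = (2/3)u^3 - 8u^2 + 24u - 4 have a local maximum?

Critical points: h'(u) = 2u^2 - 16u + 24 vanishes at u = 2, 6.
Second-derivative test with h''(u) = 4u - 16: h''(2) = -8 < 0 ⇒ local maximum; h''(6) = 8 > 0 ⇒ local minimum.
So the local maximum value is h(2) = 52/3.

2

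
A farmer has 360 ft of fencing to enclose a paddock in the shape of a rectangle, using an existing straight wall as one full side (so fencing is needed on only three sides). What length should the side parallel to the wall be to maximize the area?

Let the sides perpendicular to the wall have length x and the parallel side y, so 2x + y = 360 and the area is A = xy = x(360 − 2x).
A'(x) = 360 − 4x = 0 gives x = 90, and A''(x) = −4 < 0 confirms a maximum.
Then y = 360 − 2·90 = 180 and A = 16200.

180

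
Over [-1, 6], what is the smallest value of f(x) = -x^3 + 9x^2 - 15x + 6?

Differentiating, f'(x) = -3x^2 + 18x - 15; which vanishes at x = 1 and x = 5.
Compare values at every candidate in [-1, 6]: f(-1) = 31,  f(1) = -1,  f(5) = 31,  f(6) = 24.
So the minimum is f(1) = -1.

-1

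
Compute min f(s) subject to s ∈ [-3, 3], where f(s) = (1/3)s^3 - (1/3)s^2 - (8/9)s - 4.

Differentiating, f'(s) = s^2 - (2/3)s - 8/9; which vanishes at s = -2/3 and s = 4/3.
Candidates: f(-3) = -40/3, f(-2/3) = -296/81, f(4/3) = -404/81, f(3) = -2/3.
So the minimum is f(-3) = -40/3.

-40/3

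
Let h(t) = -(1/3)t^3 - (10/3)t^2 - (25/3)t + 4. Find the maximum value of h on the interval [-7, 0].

40/3

h'(t) = -t^2 - (20/3)t - 25/3, which vanishes at t = -5 and t = -5/3.
Evaluating at the critical points and endpoints: h(-7) = 40/3, h(-5) = 4, h(-5/3) = 824/81, h(0) = 4.
So the maximum is h(-7) = 40/3.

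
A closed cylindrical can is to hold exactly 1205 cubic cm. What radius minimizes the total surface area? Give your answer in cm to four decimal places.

5.7668

With radius r and height h, πr²h = 1205 so h = 1205/(πr²), and S(r) = 2πr² + 2πrh = 2πr² + 2·1205/r.
S'(r) = 4πr − 2·1205/r² = 0 ⇒ r³ = 1205/(2π), so r ≈ 5.7668 and h = 2r ≈ 11.5336.
S''(r) = 4π + 4·1205/r³ > 0, so this is the minimum; S ≈ 626.8629.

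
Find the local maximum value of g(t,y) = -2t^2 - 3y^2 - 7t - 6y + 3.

∂g/∂t = -4t - 7 = 0 and ∂g/∂y = -6y - 6 = 0, so (t, y) = (-7/4, -1).
The Hessian has g_{tt} = -4, g_{yy} = -6, g_{ty} = 0, giving D = 24 > 0 with g_{tt} < 0, so the point is a local maximum.
g(-7/4, -1) = 97/8.

97/8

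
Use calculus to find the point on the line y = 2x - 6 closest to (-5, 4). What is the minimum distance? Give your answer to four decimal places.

8.9443

Minimize D(x)^2 = (x + 5)^2 + (2x - 10)^2.
d/dx[D^2] = 2(x + 5) + 2·2·(2x - 10) = 0 ⇒ x = 3.
Then y = 0 and the distance is √(80) ≈ 8.9443.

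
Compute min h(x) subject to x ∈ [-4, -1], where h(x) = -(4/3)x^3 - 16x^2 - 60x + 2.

142/3

Differentiating, h'(x) = -4x^2 - 32x - 60; whose only zero in [-4, -1] is x = -3.
Candidates: h(-4) = 214/3; h(-3) = 74; h(-1) = 142/3.
So the minimum is h(-1) = 142/3.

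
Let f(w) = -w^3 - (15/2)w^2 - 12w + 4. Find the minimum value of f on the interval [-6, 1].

-33/2

Differentiating, f'(w) = -3w^2 - 15w - 12; which vanishes at w = -4 and w = -1.
Candidates: f(-6) = 22; f(-4) = -4; f(-1) = 19/2; f(1) = -33/2.
So the minimum is f(1) = -33/2.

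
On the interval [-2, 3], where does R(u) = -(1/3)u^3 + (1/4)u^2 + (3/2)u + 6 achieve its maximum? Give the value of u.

Differentiating, R'(u) = -u^2 + (1/2)u + 3/2; which vanishes at u = -1 and u = 3/2.
Compare values at every candidate in [-2, 3]: R(-2) = 20/3, R(-1) = 61/12, R(3/2) = 123/16, R(3) = 15/4.
The maximum over the interval is 123/16, attained at u = 3/2.

3/2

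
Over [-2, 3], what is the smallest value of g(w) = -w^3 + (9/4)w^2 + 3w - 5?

Differentiating, g'(w) = -3w^2 + (9/2)w + 3; which vanishes at w = -1/2 and w = 2.
Evaluating at the critical points and endpoints: g(-2) = 6, g(-1/2) = -93/16, g(2) = 2, g(3) = -11/4.
Hence the absolute minimum is -93/16 at w = -1/2.

-93/16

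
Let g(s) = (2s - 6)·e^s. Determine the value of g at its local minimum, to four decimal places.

-14.7781

By the product rule, g'(s) = (2s - 4)·e^s. Since e^s > 0, the only critical point is s = 2.
g''(2) has the same sign as 2 > 0, so this is a local minimum.
g(2) = (-2)·e^(2) ≈ -14.7781.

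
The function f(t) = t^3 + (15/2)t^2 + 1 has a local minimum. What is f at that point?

1

f'(t) = 3t^2 + 15t = 0 at t = -5, 0.
f''(t) = 6t + 15. f''(-5) = -15 < 0 ⇒ local maximum; f''(0) = 15 > 0 ⇒ local minimum.
So the local minimum value is f(0) = 1.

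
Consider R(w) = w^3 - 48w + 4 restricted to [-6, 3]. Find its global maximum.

132

Differentiating, R'(w) = 3w^2 - 48; whose only zero in [-6, 3] is w = -4.
Evaluating at the critical points and endpoints: R(-6) = 76; R(-4) = 132; R(3) = -113.
The maximum over the interval is 132, attained at w = -4.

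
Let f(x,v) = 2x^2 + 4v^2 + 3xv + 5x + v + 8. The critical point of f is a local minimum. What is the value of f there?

∂f/∂x = 4x + 3v + 5 = 0 and ∂f/∂v = 3x + 8v + 1 = 0, so (x, v) = (-37/23, 11/23).
The Hessian has f_{xx} = 4, f_{vv} = 8, f_{xv} = 3, giving D = 23 > 0 with f_{xx} > 0, so the point is a local minimum.
f(-37/23, 11/23) = 97/23.

97/23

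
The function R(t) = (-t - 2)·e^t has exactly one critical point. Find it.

R'(t) = (-1)·e^t + (-t - 2)·1·e^t = (-t - 3)·e^t. Since e^t > 0, the only critical point is t = -3.
R''(-3) has the same sign as -1 < 0, so this is a local maximum.
R(-3) = (1)·e^(-3) ≈ 0.0498.

-3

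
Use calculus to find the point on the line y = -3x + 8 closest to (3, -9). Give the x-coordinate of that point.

Minimize D(x)^2 = (x - 3)^2 + (-3x + 17)^2.
d/dx[D^2] = 2(x - 3) + 2·(-3)·(-3x + 17) = 0 ⇒ x = 27/5.
Then y = -41/5 and the distance is √(32/5) ≈ 2.5298.

27/5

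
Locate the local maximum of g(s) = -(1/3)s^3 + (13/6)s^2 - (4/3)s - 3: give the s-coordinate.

4

g'(s) = -s^2 + (13/3)s - 4/3. Setting g'(s) = 0 gives s ∈ {1/3, 4}.
g''(s) = -2s + 13/3. g''(1/3) = 11/3 > 0 ⇒ local minimum; g''(4) = -11/3 < 0 ⇒ local maximum.
So the local maximum value is g(4) = 5.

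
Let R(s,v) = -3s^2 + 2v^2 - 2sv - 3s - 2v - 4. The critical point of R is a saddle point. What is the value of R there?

∂R/∂s = -6s - 2v - 3 = 0 and ∂R/∂v = -2s + 4v - 2 = 0, so (s, v) = (-4/7, 3/14).
The Hessian has R_{ss} = -6, R_{vv} = 4, R_{sv} = -2, giving D = -28 < 0, so the point is a saddle point.
R(-4/7, 3/14) = -47/14.

-47/14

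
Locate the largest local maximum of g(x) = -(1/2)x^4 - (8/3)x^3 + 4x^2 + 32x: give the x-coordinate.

g'(x) = -2x^3 - 8x^2 + 8x + 32 = 0 at x = -4, -2, 2.
Since g''(x) = -6x^2 - 16x + 8, we get g''(-4) = -24 < 0 ⇒ local maximum; g''(-2) = 16 > 0 ⇒ local minimum; g''(2) = -48 < 0 ⇒ local maximum.
Thus g has its largest local maximum at x = 2, with value 152/3.

2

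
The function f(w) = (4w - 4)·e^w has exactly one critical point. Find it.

0

f'(w) = 4·e^w + (4w - 4)·1·e^w = (4w)·e^w. Since e^w > 0, the only critical point is w = 0.
f''(0) has the same sign as 4 > 0, so this is a local minimum.
f(0) = (-4)·e^(0) ≈ -4.0000.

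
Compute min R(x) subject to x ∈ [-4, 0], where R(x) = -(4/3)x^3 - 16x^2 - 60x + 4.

Differentiating, R'(x) = -4x^2 - 32x - 60; whose only zero in [-4, 0] is x = -3.
Candidates: R(-4) = 220/3; R(-3) = 76; R(0) = 4.
The minimum over the interval is 4, attained at x = 0.

4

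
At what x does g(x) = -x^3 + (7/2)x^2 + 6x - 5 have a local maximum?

Critical points: g'(x) = -3x^2 + 7x + 6 vanishes at x = -2/3, 3.
g''(x) = -6x + 7. g''(-2/3) = 11 > 0 ⇒ local minimum; g''(3) = -11 < 0 ⇒ local maximum.
Thus g has its local maximum at x = 3, with value 35/2.

3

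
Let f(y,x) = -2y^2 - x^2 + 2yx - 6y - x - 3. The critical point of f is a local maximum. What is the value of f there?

∂f/∂y = -4y + 2x - 6 = 0 and ∂f/∂x = 2y - 2x - 1 = 0, so (y, x) = (-7/2, -4).
The Hessian has f_{yy} = -4, f_{xx} = -2, f_{yx} = 2, giving D = 4 > 0 with f_{yy} < 0, so the point is a local maximum.
f(-7/2, -4) = 19/2.

19/2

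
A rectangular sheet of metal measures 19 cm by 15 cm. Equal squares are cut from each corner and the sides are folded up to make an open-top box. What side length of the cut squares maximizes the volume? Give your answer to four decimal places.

With cut size x, the volume is V(x) = x(19 − 2x)(15 − 2x) for 0 < x < 7.5.
V'(x) = 12x^2 − 136x + 285. Setting V'(x) = 0 gives x ≈ 2.7751 (the root in (0, 7.5)).
V''(x) = 24x − 136 is negative there, so this is the maximum; V ≈ 352.7094.

2.7751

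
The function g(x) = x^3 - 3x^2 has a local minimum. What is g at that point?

Critical points: g'(x) = 3x^2 - 6x vanishes at x = 0, 2.
g''(x) = 6x - 6. g''(0) = -6 < 0 ⇒ local maximum; g''(2) = 6 > 0 ⇒ local minimum.
The local minimum is g(2) = -4.

-4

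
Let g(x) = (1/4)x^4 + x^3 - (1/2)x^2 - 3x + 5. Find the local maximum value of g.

27/4

g'(x) = x^3 + 3x^2 - x - 3. Setting g'(x) = 0 gives x ∈ {-3, -1, 1}.
g''(x) = 3x^2 + 6x - 1. g''(-3) = 8 > 0 ⇒ local minimum; g''(-1) = -4 < 0 ⇒ local maximum; g''(1) = 8 > 0 ⇒ local minimum.
The local maximum is g(-1) = 27/4.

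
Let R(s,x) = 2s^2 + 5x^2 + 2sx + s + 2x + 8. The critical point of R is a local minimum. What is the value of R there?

31/4

∂R/∂s = 4s + 2x + 1 = 0 and ∂R/∂x = 2s + 10x + 2 = 0, so (s, x) = (-1/6, -1/6).
The Hessian has R_{ss} = 4, R_{xx} = 10, R_{sx} = 2, giving D = 36 > 0 with R_{ss} > 0, so the point is a local minimum.
R(-1/6, -1/6) = 31/4.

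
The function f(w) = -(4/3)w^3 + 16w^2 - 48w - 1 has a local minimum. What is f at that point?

-131/3

Critical points: f'(w) = -4w^2 + 32w - 48 vanishes at w = 2, 6.
Since f''(w) = -8w + 32, we get f''(2) = 16 > 0 ⇒ local minimum; f''(6) = -16 < 0 ⇒ local maximum.
Thus f has its local minimum at w = 2, with value -131/3.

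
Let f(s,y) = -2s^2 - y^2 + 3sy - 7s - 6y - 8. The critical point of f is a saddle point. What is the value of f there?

∂f/∂s = -4s + 3y - 7 = 0 and ∂f/∂y = 3s - 2y - 6 = 0, so (s, y) = (32, 45).
The Hessian has f_{ss} = -4, f_{yy} = -2, f_{sy} = 3, giving D = -1 < 0, so the point is a saddle point.
f(32, 45) = -255.

-255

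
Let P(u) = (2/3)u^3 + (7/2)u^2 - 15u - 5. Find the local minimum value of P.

Critical points: P'(u) = 2u^2 + 7u - 15 vanishes at u = -5, 3/2.
P''(u) = 4u + 7. P''(-5) = -13 < 0 ⇒ local maximum; P''(3/2) = 13 > 0 ⇒ local minimum.
So the local minimum value is P(3/2) = -139/8.

-139/8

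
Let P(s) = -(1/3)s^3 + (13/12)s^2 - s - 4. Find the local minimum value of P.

P'(s) = -s^2 + (13/6)s - 1 = 0 at s = 2/3, 3/2.
P''(s) = -2s + 13/6. P''(2/3) = 5/6 > 0 ⇒ local minimum; P''(3/2) = -5/6 < 0 ⇒ local maximum.
Thus P has its local minimum at s = 2/3, with value -347/81.

-347/81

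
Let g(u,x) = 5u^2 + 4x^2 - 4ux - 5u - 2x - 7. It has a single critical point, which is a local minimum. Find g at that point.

∂g/∂u = 10u - 4x - 5 = 0 and ∂g/∂x = -4u + 8x - 2 = 0, so (u, x) = (3/4, 5/8).
The Hessian has g_{uu} = 10, g_{xx} = 8, g_{ux} = -4, giving D = 64 > 0 with g_{uu} > 0, so the point is a local minimum.
g(3/4, 5/8) = -19/2.

-19/2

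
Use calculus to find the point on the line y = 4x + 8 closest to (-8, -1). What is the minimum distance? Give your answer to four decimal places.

Minimize D(x)^2 = (x + 8)^2 + (4x + 9)^2.
d/dx[D^2] = 2(x + 8) + 2·4·(4x + 9) = 0 ⇒ x = -44/17.
Then y = -40/17 and the distance is √(529/17) ≈ 5.5783.

5.5783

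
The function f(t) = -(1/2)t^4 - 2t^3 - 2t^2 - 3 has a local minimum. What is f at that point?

-7/2

f'(t) = -2t^3 - 6t^2 - 4t = 0 at t = -2, -1, 0.
f''(t) = -6t^2 - 12t - 4. f''(-2) = -4 < 0 ⇒ local maximum; f''(-1) = 2 > 0 ⇒ local minimum; f''(0) = -4 < 0 ⇒ local maximum.
Thus f has its local minimum at t = -1, with value -7/2.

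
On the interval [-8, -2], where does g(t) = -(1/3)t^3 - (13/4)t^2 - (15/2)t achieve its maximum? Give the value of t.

Differentiating, g'(t) = -t^2 - (13/2)t - 15/2; whose only zero in [-8, -2] is t = -5.
Evaluating at the critical points and endpoints: g(-8) = 68/3,  g(-5) = -25/12,  g(-2) = 14/3.
So the maximum is g(-8) = 68/3.

-8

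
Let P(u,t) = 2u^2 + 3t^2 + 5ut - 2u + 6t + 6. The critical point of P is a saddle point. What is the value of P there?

∂P/∂u = 4u + 5t - 2 = 0 and ∂P/∂t = 5u + 6t + 6 = 0, so (u, t) = (-42, 34).
The Hessian has P_{uu} = 4, P_{tt} = 6, P_{ut} = 5, giving D = -1 < 0, so the point is a saddle point.
P(-42, 34) = 150.

150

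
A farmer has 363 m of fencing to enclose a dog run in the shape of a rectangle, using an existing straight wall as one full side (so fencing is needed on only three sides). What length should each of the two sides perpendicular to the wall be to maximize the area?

Let the sides perpendicular to the wall have length x and the parallel side y, so 2x + y = 363 and the area is A = xy = x(363 − 2x).
A'(x) = 363 − 4x = 0 gives x = 363/4, and A''(x) = −4 < 0 confirms a maximum.
Then y = 363 − 2·363/4 = 363/2 and A = 131769/8.

363/4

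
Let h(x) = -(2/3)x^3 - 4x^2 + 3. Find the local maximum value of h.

3

h'(x) = -2x^2 - 8x. Setting h'(x) = 0 gives x ∈ {-4, 0}.
Second-derivative test with h''(x) = -4x - 8: h''(-4) = 8 > 0 ⇒ local minimum; h''(0) = -8 < 0 ⇒ local maximum.
The local maximum is h(0) = 3.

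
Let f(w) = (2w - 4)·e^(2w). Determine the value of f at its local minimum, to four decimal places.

-20.0855

f'(w) = 2·e^(2w) + (2w - 4)·2·e^(2w) = (4w - 6)·e^(2w). Since e^(2w) > 0, the only critical point is w = 3/2.
f''(3/2) has the same sign as 4 > 0, so this is a local minimum.
f(3/2) = (-1)·e^(3) ≈ -20.0855.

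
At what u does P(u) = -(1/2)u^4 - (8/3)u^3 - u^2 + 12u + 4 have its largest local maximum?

1

Critical points: P'(u) = -2u^3 - 8u^2 - 2u + 12 vanishes at u = -3, -2, 1.
Since P''(u) = -6u^2 - 16u - 2, we get P''(-3) = -8 < 0 ⇒ local maximum; P''(-2) = 6 > 0 ⇒ local minimum; P''(1) = -24 < 0 ⇒ local maximum.
So the largest local maximum value is P(1) = 71/6.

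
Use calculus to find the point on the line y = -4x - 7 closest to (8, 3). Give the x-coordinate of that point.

Minimize D(x)^2 = (x - 8)^2 + (-4x - 10)^2.
d/dx[D^2] = 2(x - 8) + 2·(-4)·(-4x - 10) = 0 ⇒ x = -32/17.
Then y = 9/17 and the distance is √(1764/17) ≈ 10.1865.

-32/17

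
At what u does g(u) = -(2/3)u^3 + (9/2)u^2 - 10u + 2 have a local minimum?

g'(u) = -2u^2 + 9u - 10 = 0 at u = 2, 5/2.
Second-derivative test with g''(u) = -4u + 9: g''(2) = 1 > 0 ⇒ local minimum; g''(5/2) = -1 < 0 ⇒ local maximum.
The local minimum is g(2) = -16/3.

2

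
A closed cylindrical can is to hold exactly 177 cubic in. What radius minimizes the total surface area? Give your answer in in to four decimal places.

With radius r and height h, πr²h = 177 so h = 177/(πr²), and S(r) = 2πr² + 2πrh = 2πr² + 2·177/r.
S'(r) = 4πr − 2·177/r² = 0 ⇒ r³ = 177/(2π), so r ≈ 3.0427 and h = 2r ≈ 6.0855.
S''(r) = 4π + 4·177/r³ > 0, so this is the minimum; S ≈ 174.5139.

3.0427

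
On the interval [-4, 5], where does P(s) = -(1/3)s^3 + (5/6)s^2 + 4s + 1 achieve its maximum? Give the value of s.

The derivative is -s^2 + (5/3)s + 4, which vanishes at s = -4/3 and s = 3.
Evaluating at the critical points and endpoints: P(-4) = 59/3,  P(-4/3) = -167/81,  P(3) = 23/2,  P(5) = 1/6.
The maximum over the interval is 59/3, attained at s = -4.

-4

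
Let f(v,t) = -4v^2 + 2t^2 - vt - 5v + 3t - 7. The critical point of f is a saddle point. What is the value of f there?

∂f/∂v = -8v - t - 5 = 0 and ∂f/∂t = -v + 4t + 3 = 0, so (v, t) = (-17/33, -29/33).
The Hessian has f_{vv} = -8, f_{tt} = 4, f_{vt} = -1, giving D = -33 < 0, so the point is a saddle point.
f(-17/33, -29/33) = -232/33.

-232/33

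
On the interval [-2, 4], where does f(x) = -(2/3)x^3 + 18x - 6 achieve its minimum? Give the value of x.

f'(x) = -2x^2 + 18, whose only zero in [-2, 4] is x = 3.
Evaluating at the critical points and endpoints: f(-2) = -110/3,  f(3) = 30,  f(4) = 70/3.
Hence the absolute minimum is -110/3 at x = -2.

-2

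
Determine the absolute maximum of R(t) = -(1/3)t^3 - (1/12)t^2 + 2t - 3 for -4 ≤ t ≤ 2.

9

R'(t) = -t^2 - (1/6)t + 2, which vanishes at t = -3/2 and t = 4/3.
Compare values at every candidate in [-4, 2]: R(-4) = 9; R(-3/2) = -81/16; R(4/3) = -103/81; R(2) = -2.
The maximum over the interval is 9, attained at t = -4.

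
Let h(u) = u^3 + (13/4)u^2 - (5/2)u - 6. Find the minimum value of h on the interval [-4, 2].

-8

The derivative is 3u^2 + (13/2)u - 5/2, which vanishes at u = -5/2 and u = 1/3.
Candidates: h(-4) = -8,  h(-5/2) = 79/16,  h(1/3) = -695/108,  h(2) = 10.
Hence the absolute minimum is -8 at u = -4.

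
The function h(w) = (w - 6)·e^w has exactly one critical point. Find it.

5

Differentiating with the product rule gives h'(w) = (w - 5)·e^w. Since e^w > 0, the only critical point is w = 5.
h''(5) has the same sign as 1 > 0, so this is a local minimum.
h(5) = (-1)·e^(5) ≈ -148.4132.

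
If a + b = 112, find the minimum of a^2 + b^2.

6272

With a + b = 112, a^2 + b^2 = a^2 + (112 − a)^2.
The derivative 2a − 2(112 − a) = 4a − 224 vanishes at a = 56; second derivative 4 > 0, a minimum.
The minimum is 2·(56)^2 = 6272.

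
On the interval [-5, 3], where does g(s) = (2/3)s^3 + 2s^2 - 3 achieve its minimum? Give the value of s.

-5

g'(s) = 2s^2 + 4s, which vanishes at s = -2 and s = 0.
Evaluating at the critical points and endpoints: g(-5) = -109/3,  g(-2) = -1/3,  g(0) = -3,  g(3) = 33.
So the minimum is g(-5) = -109/3.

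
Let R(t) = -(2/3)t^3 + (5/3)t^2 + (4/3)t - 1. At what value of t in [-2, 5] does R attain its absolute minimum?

Differentiating, R'(t) = -2t^2 + (10/3)t + 4/3; which vanishes at t = -1/3 and t = 2.
Compare values at every candidate in [-2, 5]: R(-2) = 25/3; R(-1/3) = -100/81; R(2) = 3; R(5) = -36.
Hence the absolute minimum is -36 at t = 5.

5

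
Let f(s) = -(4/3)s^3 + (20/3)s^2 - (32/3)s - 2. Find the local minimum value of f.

f'(s) = -4s^2 + (40/3)s - 32/3 = 0 at s = 4/3, 2.
f''(s) = -8s + 40/3. f''(4/3) = 8/3 > 0 ⇒ local minimum; f''(2) = -8/3 < 0 ⇒ local maximum.
So the local minimum value is f(4/3) = -610/81.

-610/81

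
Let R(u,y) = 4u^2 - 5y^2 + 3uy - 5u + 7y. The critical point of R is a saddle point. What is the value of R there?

176/89

∂R/∂u = 8u + 3y - 5 = 0 and ∂R/∂y = 3u - 10y + 7 = 0, so (u, y) = (29/89, 71/89).
The Hessian has R_{uu} = 8, R_{yy} = -10, R_{uy} = 3, giving D = -89 < 0, so the point is a saddle point.
R(29/89, 71/89) = 176/89.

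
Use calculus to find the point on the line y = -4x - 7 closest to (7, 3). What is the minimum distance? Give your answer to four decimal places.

Minimize D(x)^2 = (x - 7)^2 + (-4x - 10)^2.
d/dx[D^2] = 2(x - 7) + 2·(-4)·(-4x - 10) = 0 ⇒ x = -33/17.
Then y = 13/17 and the distance is √(1444/17) ≈ 9.2164.

9.2164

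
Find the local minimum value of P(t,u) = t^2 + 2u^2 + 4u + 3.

∂P/∂t = 2t = 0 and ∂P/∂u = 4u + 4 = 0, so (t, u) = (0, -1).
The Hessian has P_{tt} = 2, P_{uu} = 4, P_{tu} = 0, giving D = 8 > 0 with P_{tt} > 0, so the point is a local minimum.
P(0, -1) = 1.

1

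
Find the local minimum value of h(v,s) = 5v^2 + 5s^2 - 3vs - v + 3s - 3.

-314/91

∂h/∂v = 10v - 3s - 1 = 0 and ∂h/∂s = -3v + 10s + 3 = 0, so (v, s) = (1/91, -27/91).
The Hessian has h_{vv} = 10, h_{ss} = 10, h_{vs} = -3, giving D = 91 > 0 with h_{vv} > 0, so the point is a local minimum.
h(1/91, -27/91) = -314/91.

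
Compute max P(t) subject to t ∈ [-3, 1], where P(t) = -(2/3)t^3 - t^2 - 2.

7

The derivative is -2t^2 - 2t, which vanishes at t = -1 and t = 0.
Compare values at every candidate in [-3, 1]: P(-3) = 7, P(-1) = -7/3, P(0) = -2, P(1) = -11/3.
Hence the absolute maximum is 7 at t = -3.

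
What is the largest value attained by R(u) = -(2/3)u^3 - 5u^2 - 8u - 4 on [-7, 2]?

107/3

The derivative is -2u^2 - 10u - 8, which vanishes at u = -4 and u = -1.
Evaluating at the critical points and endpoints: R(-7) = 107/3, R(-4) = -28/3, R(-1) = -1/3, R(2) = -136/3.
The maximum over the interval is 107/3, attained at u = -7.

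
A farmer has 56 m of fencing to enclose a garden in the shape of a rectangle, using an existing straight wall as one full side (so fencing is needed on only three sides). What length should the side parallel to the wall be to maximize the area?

Let the sides perpendicular to the wall have length x and the parallel side y, so 2x + y = 56 and the area is A = xy = x(56 − 2x).
A'(x) = 56 − 4x = 0 gives x = 14, and A''(x) = −4 < 0 confirms a maximum.
Then y = 56 − 2·14 = 28 and A = 392.

28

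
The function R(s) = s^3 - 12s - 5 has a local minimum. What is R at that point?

R'(s) = 3s^2 - 12. Setting R'(s) = 0 gives s ∈ {-2, 2}.
R''(s) = 6s. R''(-2) = -12 < 0 ⇒ local maximum; R''(2) = 12 > 0 ⇒ local minimum.
The local minimum is R(2) = -21.

-21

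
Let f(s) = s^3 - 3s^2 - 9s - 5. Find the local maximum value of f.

Critical points: f'(s) = 3s^2 - 6s - 9 vanishes at s = -1, 3.
f''(s) = 6s - 6. f''(-1) = -12 < 0 ⇒ local maximum; f''(3) = 12 > 0 ⇒ local minimum.
The local maximum is f(-1) = 0.

0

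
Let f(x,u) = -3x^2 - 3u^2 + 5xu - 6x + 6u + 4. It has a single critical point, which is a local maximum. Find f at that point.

80/11

∂f/∂x = -6x + 5u - 6 = 0 and ∂f/∂u = 5x - 6u + 6 = 0, so (x, u) = (-6/11, 6/11).
The Hessian has f_{xx} = -6, f_{uu} = -6, f_{xu} = 5, giving D = 11 > 0 with f_{xx} < 0, so the point is a local maximum.
f(-6/11, 6/11) = 80/11.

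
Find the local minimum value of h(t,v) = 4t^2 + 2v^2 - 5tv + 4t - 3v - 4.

-36/7

∂h/∂t = 8t - 5v + 4 = 0 and ∂h/∂v = -5t + 4v - 3 = 0, so (t, v) = (-1/7, 4/7).
The Hessian has h_{tt} = 8, h_{vv} = 4, h_{tv} = -5, giving D = 7 > 0 with h_{tt} > 0, so the point is a local minimum.
h(-1/7, 4/7) = -36/7.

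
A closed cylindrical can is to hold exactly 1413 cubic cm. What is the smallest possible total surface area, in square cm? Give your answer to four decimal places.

With radius r and height h, πr²h = 1413 so h = 1413/(πr²), and S(r) = 2πr² + 2πrh = 2πr² + 2·1413/r.
S'(r) = 4πr − 2·1413/r² = 0 ⇒ r³ = 1413/(2π), so r ≈ 6.0812 and h = 2r ≈ 12.1623.
S''(r) = 4π + 4·1413/r³ > 0, so this is the minimum; S ≈ 697.0693.

697.0693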